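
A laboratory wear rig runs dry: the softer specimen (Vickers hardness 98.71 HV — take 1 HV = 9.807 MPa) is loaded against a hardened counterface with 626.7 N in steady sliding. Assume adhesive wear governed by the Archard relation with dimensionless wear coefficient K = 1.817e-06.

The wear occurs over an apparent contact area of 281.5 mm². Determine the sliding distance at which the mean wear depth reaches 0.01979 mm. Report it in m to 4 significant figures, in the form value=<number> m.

Each operation carries exact precision. Intermediates are printed rounded, and a lone final rounding: 4 significant digits.
Convert: Hardness H = 98.71 HV × 9.807 MPa/HV = 968.0 MPa = 9.680e+08 Pa.
Convert: Contact area A = 281.5 mm² = 2.815e-04 m².
Convert: Depth limit h_lim = 0.01979 mm = 1.979e-05 m.
SI base units throughout: W = 626.7 N, H = 9.680e+08 Pa, K = 1.817e-06.
Volume at the limit: V_lim = h_lim·A = 1.979e-05 · 2.815e-04 = 5.571e-09 m³.
Life L = V_lim·H/(K·W) = 5.571e-09 · 9.680e+08 / (1.817e-06 · 626.7) = 4736 m.

value=4736 m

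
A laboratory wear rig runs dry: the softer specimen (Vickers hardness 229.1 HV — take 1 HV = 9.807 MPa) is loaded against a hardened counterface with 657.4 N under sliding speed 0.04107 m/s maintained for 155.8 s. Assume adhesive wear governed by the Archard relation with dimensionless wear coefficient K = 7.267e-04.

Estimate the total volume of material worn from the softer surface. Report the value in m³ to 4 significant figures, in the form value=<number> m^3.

Each operation carries full float precision; intermediate values appear rounded, and one last rounding to 4 significant digits.
Convert: Path length L = v·t = 0.04107 m/s × 155.8 s = 6.399 m.
Convert: Hardness H = 229.1 HV × 9.807 MPa/HV = 2247 MPa = 2.247e+09 Pa.
In SI base units, W = 657.4 N, H = 2.247e+09 Pa, K = 7.267e-04.
Volume removed: V = K·W·L/H = 7.267e-04 · 657.4 · 6.399 / 2.247e+09 = 1.361e-09 m³.

value=1.361e-09 m^3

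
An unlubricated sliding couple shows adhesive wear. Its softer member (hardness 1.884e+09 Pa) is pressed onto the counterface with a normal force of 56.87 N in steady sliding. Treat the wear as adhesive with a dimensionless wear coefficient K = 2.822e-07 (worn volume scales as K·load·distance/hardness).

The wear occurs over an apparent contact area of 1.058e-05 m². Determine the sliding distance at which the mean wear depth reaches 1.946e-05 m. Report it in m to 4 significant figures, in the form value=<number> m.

Intermediates are shown rounded; the algebra maintains full float precision; a lone final rounding: four significant figures.
As SI base values: W = 56.87 N, H = 1.884e+09 Pa, K = 2.822e-07.
At the depth limit, V_lim = h_lim·A = 1.946e-05 · 1.058e-05 = 2.059e-10 m³.
Sliding life L = V_lim·H/(K·W) = 2.059e-10 · 1.884e+09 / (2.822e-07 · 56.87) = 2.417e+04 m.

value=2.417e+04 m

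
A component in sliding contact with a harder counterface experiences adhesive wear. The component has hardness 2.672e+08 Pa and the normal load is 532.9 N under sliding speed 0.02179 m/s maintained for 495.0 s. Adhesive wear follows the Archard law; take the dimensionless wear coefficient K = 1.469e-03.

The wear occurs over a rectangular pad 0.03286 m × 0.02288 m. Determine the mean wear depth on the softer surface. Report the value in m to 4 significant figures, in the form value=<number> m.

value=4.203e-05 m

The intermediates are shown rounded, and every step keeps full float precision. Rounded once at the end, at four significant digits.
The distance L = v·t = 0.02179 m/s × 495.0 s = 10.79 m.
Contact area A = 0.03286 m × 0.02288 m = 7.518e-04 m².
In SI base units: W = 532.9 N, H = 2.672e+08 Pa, K = 1.469e-03.
By Archard's law, V = K·W·L/H = 1.469e-03 · 532.9 · 10.79 / 2.672e+08 = 3.160e-08 m³.
Depth of wear h = V/A = 3.160e-08 / 7.518e-04 = 4.203e-05 m.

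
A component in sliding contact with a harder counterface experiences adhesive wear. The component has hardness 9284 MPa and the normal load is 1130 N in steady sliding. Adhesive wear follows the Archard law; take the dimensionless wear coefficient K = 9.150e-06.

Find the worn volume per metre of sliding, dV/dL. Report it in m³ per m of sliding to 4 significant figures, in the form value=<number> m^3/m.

value=1.114e-12 m^3/m

All working math runs at full float precision; shown intermediates are rounded, and one last rounding: 4 significant digits.
Hardness H = 9284 MPa = 9.284e+09 Pa.
Restated in SI base units: W = 1130 N, H = 9.284e+09 Pa, K = 9.150e-06.
The wear rate dV/dL = K·W/H, per unit distance: 9.150e-06 · 1130 / 9.284e+09 = 1.114e-12 m³/m.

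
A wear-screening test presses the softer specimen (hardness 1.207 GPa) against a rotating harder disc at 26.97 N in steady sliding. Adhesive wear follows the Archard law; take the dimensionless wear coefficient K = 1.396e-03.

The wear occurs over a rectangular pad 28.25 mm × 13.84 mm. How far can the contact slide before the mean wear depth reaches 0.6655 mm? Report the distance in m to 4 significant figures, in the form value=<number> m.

All working math keeps exact precision; printed values are rounded; one final rounding, at 4 significant figures.
Convert: Hardness H = 1.207 GPa = 1.207e+09 Pa.
Convert: Pad sides 28.25 mm × 13.84 mm = 0.02825 m × 0.01384 m. Contact area A = 0.02825 m × 0.01384 m = 3.910e-04 m².
Convert: Depth limit h_lim = 0.6655 mm = 6.655e-04 m.
Expressed in SI base units: W = 26.97 N, H = 1.207e+09 Pa, K = 1.396e-03.
Wearable volume V_lim = h_lim·A = 6.655e-04 · 3.910e-04 = 2.602e-07 m³.
So the life L = V_lim·H/(K·W) = 2.602e-07 · 1.207e+09 / (1.396e-03 · 26.97) = 8341 m.

value=8341 m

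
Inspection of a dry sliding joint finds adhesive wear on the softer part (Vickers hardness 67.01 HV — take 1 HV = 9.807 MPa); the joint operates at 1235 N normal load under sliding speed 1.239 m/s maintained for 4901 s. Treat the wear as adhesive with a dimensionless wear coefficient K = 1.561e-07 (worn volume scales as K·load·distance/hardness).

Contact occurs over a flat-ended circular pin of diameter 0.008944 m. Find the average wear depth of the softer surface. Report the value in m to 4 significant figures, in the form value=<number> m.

value=2.835e-05 m

Intermediate values are displayed rounded, and all working math carries full precision, and a lone final rounding: four significant figures.
Convert: Path length L = v·t = 1.239 m/s × 4901 s = 6072 m.
Convert: Hardness H = 67.01 HV × 9.807 MPa/HV = 657.2 MPa = 6.572e+08 Pa.
Convert: Contact area A = π·d²/4 = π·(0.008944 m)²/4 = 6.283e-05 m².
Collected in SI base units: W = 1235 N, H = 6.572e+08 Pa, K = 1.561e-07.
Volume removed: V = K·W·L/H = 1.561e-07 · 1235 · 6072 / 6.572e+08 = 1.781e-09 m³.
Wear depth h = V/A = 1.781e-09 / 6.283e-05 = 2.835e-05 m.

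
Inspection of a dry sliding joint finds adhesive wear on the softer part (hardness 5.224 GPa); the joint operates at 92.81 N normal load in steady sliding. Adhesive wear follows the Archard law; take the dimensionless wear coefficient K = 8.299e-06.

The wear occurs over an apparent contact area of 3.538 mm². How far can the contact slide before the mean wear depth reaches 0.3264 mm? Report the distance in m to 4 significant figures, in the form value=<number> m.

The intermediates are shown rounded, and every step holds exact precision, and a single final rounding to 4 significant digits.
Hardness H = 5.224 GPa = 5.224e+09 Pa.
Contact area A = 3.538 mm² = 3.538e-06 m².
Depth limit h_lim = 0.3264 mm = 3.264e-04 m.
Expressed in SI base units: W = 92.81 N, H = 5.224e+09 Pa, K = 8.299e-06.
Permissible volume V_lim = h_lim·A = 3.264e-04 · 3.538e-06 = 1.155e-09 m³.
Life L = V_lim·H/(K·W) = 1.155e-09 · 5.224e+09 / (8.299e-06 · 92.81) = 7832 m.

value=7832 m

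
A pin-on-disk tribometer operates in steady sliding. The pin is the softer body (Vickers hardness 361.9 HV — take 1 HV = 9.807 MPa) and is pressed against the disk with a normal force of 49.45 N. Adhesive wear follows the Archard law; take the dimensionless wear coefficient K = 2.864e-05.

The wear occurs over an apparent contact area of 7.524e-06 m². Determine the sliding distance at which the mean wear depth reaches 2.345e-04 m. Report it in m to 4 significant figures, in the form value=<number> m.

value=4422 m

Intermediates are shown rounded, and the algebra keeps full precision. Rounded once at the end: 4 significant digits.
Hardness H = 361.9 HV × 9.807 MPa/HV = 3549 MPa = 3.549e+09 Pa.
SI base units throughout: W = 49.45 N, H = 3.549e+09 Pa, K = 2.864e-05.
Volume at the limit: V_lim = h_lim·A = 2.345e-04 · 7.524e-06 = 1.764e-09 m³.
So the life L = V_lim·H/(K·W) = 1.764e-09 · 3.549e+09 / (2.864e-05 · 49.45) = 4422 m.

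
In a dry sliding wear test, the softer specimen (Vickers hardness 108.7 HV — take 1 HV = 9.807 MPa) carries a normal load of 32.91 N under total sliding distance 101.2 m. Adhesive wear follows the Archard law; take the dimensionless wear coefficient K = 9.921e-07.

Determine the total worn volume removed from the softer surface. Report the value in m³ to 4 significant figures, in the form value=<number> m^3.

Intermediate values appear rounded. All arithmetic maintains full float precision — a lone final rounding, at 4 significant digits.
Hardness H = 108.7 HV × 9.807 MPa/HV = 1066 MPa = 1.066e+09 Pa.
As SI base values: W = 32.91 N, H = 1.066e+09 Pa, K = 9.921e-07.
Worn volume V = K·W·L/H = 9.921e-07 · 32.91 · 101.2 / 1.066e+09 = 3.100e-12 m³.

value=3.100e-12 m^3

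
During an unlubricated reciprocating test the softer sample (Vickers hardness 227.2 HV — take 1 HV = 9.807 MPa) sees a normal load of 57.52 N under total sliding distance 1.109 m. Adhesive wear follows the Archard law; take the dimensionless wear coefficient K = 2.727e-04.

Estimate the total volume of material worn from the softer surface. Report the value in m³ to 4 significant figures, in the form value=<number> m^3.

value=7.807e-12 m^3

Intermediates are printed rounded; the algebra runs at full precision — one last rounding, at four significant figures.
Convert: Hardness H = 227.2 HV × 9.807 MPa/HV = 2228 MPa = 2.228e+09 Pa.
As SI base values: W = 57.52 N, H = 2.228e+09 Pa, K = 2.727e-04.
Archard relation: V = K·W·L/H = 2.727e-04 · 57.52 · 1.109 / 2.228e+09 = 7.807e-12 m³.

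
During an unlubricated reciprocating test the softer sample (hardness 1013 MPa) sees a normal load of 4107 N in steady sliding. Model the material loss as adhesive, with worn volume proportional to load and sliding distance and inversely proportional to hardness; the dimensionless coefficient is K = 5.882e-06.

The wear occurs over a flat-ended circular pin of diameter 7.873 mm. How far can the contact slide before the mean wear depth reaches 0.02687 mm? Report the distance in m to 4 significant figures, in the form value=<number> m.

value=54.85 m

Every step maintains full precision; intermediates are printed rounded — one last rounding, at four significant figures.
Hardness H = 1013 MPa = 1.013e+09 Pa.
Pin diameter d = 7.873 mm = 0.007873 m. Contact area A = π·d²/4 = π·(0.007873 m)²/4 = 4.868e-05 m².
Depth limit h_lim = 0.02687 mm = 2.687e-05 m.
In SI base units: W = 4107 N, H = 1.013e+09 Pa, K = 5.882e-06.
At the depth limit, V_lim = h_lim·A = 2.687e-05 · 4.868e-05 = 1.308e-09 m³.
Life L = V_lim·H/(K·W) = 1.308e-09 · 1.013e+09 / (5.882e-06 · 4107) = 54.85 m.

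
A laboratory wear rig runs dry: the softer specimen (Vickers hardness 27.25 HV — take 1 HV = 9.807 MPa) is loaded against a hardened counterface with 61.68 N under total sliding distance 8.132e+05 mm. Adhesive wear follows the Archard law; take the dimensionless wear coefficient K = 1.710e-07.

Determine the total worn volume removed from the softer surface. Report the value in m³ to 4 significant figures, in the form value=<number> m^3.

value=3.209e-11 m^3

The intermediates appear rounded — every step carries full float precision. Rounded once at the end to 4 significant digits.
Convert: Total distance L = 8.132e+05 mm = 813.2 m.
Convert: Hardness H = 27.25 HV × 9.807 MPa/HV = 267.2 MPa = 2.672e+08 Pa.
In SI base units: W = 61.68 N, H = 2.672e+08 Pa, K = 1.710e-07.
Archard volume V = K·W·L/H = 1.710e-07 · 61.68 · 813.2 / 2.672e+08 = 3.209e-11 m³.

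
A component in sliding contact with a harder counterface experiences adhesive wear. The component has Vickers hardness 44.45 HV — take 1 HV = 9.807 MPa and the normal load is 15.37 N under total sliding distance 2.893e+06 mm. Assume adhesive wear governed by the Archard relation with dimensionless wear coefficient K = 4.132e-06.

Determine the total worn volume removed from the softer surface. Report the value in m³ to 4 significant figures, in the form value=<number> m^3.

value=4.215e-10 m^3

All working math runs at full precision, and intermediates are printed rounded — a single final rounding: 4 significant figures.
Convert: Total distance L = 2.893e+06 mm = 2893 m.
Convert: Hardness H = 44.45 HV × 9.807 MPa/HV = 435.9 MPa = 4.359e+08 Pa.
As SI base values: W = 15.37 N, H = 4.359e+08 Pa, K = 4.132e-06.
By Archard's law, V = K·W·L/H = 4.132e-06 · 15.37 · 2893 / 4.359e+08 = 4.215e-10 m³.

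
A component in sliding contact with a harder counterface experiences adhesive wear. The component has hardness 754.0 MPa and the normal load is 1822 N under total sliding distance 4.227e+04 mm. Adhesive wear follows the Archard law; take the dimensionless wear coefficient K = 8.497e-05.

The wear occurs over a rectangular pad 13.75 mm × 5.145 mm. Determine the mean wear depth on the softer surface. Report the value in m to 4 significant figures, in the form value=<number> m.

value=1.227e-04 m

Intermediates are printed rounded, and all working math holds full precision — a single final rounding: 4 significant digits.
Convert: The distance L = 4.227e+04 mm = 42.27 m.
Convert: Hardness H = 754.0 MPa = 7.540e+08 Pa.
Convert: Pad sides 13.75 mm × 5.145 mm = 0.01375 m × 0.005145 m. Contact area A = 0.01375 m × 0.005145 m = 7.074e-05 m².
Collected in SI base units: W = 1822 N, H = 7.540e+08 Pa, K = 8.497e-05.
Archard volume V = K·W·L/H = 8.497e-05 · 1822 · 42.27 / 7.540e+08 = 8.679e-09 m³.
Wear depth h = V/A = 8.679e-09 / 7.074e-05 = 1.227e-04 m.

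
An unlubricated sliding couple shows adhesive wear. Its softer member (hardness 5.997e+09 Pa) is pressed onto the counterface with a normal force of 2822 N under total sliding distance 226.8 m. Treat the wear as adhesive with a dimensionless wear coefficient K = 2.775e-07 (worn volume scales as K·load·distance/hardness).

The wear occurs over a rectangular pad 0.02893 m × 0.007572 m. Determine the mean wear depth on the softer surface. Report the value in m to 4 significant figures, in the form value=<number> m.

Intermediates appear rounded. All working math keeps full float precision — a lone final rounding to four significant digits.
Contact area A = 0.02893 m × 0.007572 m = 2.191e-04 m².
Restated in SI base units: W = 2822 N, H = 5.997e+09 Pa, K = 2.775e-07.
Archard relation: V = K·W·L/H = 2.775e-07 · 2822 · 226.8 / 5.997e+09 = 2.962e-11 m³.
Average depth h = V/A = 2.962e-11 / 2.191e-04 = 1.352e-07 m.

value=1.352e-07 m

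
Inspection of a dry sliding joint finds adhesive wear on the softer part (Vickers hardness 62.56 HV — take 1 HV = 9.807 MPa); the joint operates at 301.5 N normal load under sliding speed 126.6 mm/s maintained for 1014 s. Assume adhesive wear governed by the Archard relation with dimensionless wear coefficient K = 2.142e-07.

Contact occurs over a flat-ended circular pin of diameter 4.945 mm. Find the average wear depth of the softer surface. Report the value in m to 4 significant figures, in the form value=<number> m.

The algebra keeps full float precision. Intermediate values are printed rounded; one last rounding, at 4 significant figures.
Sliding speed v = 126.6 mm/s = 0.1266 m/s. Distance L = v·t = 0.1266 m/s × 1014 s = 128.4 m.
Hardness H = 62.56 HV × 9.807 MPa/HV = 613.5 MPa = 6.135e+08 Pa.
Pin diameter d = 4.945 mm = 0.004945 m. Contact area A = π·d²/4 = π·(0.004945 m)²/4 = 1.921e-05 m².
SI base units throughout: W = 301.5 N, H = 6.135e+08 Pa, K = 2.142e-07.
Wear volume V = K·W·L/H = 2.142e-07 · 301.5 · 128.4 / 6.135e+08 = 1.351e-11 m³.
Mean wear depth h = V/A = 1.351e-11 / 1.921e-05 = 7.036e-07 m.

value=7.036e-07 m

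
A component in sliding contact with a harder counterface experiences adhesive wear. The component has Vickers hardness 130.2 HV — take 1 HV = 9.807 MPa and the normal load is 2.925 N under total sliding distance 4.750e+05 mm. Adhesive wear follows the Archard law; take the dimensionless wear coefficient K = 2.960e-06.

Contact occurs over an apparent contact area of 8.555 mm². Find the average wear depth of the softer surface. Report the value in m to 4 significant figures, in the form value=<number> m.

All arithmetic holds full precision; quoted intermediates are rounded — rounded just once to four significant digits.
Total distance L = 4.750e+05 mm = 475.0 m.
Hardness H = 130.2 HV × 9.807 MPa/HV = 1277 MPa = 1.277e+09 Pa.
Contact area A = 8.555 mm² = 8.555e-06 m².
In SI base units, W = 2.925 N, H = 1.277e+09 Pa, K = 2.960e-06.
Apply Archard: V = K·W·L/H = 2.960e-06 · 2.925 · 475.0 / 1.277e+09 = 3.221e-12 m³.
Depth of wear h = V/A = 3.221e-12 / 8.555e-06 = 3.765e-07 m.

value=3.765e-07 m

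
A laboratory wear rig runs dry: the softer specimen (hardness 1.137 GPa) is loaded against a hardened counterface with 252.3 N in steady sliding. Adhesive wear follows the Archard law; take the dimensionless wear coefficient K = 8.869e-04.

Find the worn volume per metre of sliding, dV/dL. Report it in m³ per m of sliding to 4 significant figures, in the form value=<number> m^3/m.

value=1.968e-10 m^3/m

The computation holds exact precision, and intermediate values are shown rounded. Rounded once at the end, at 4 significant digits.
Hardness H = 1.137 GPa = 1.137e+09 Pa.
Expressed in SI base units: W = 252.3 N, H = 1.137e+09 Pa, K = 8.869e-04.
The wear rate dV/dL = K·W/H (no L dependence): 8.869e-04 · 252.3 / 1.137e+09 = 1.968e-10 m³/m.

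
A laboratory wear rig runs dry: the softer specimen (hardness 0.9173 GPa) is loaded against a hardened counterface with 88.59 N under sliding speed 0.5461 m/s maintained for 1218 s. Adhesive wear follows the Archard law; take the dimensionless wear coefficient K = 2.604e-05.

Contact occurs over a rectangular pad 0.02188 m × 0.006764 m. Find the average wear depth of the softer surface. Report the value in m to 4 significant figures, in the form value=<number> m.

value=1.130e-05 m

Intermediates are shown rounded, and the computation runs at full float precision — one last rounding: 4 significant digits.
Convert: Sliding distance L = v·t = 0.5461 m/s × 1218 s = 665.1 m.
Convert: Hardness H = 0.9173 GPa = 9.173e+08 Pa.
Convert: Contact area A = 0.02188 m × 0.006764 m = 1.480e-04 m².
In SI base units: W = 88.59 N, H = 9.173e+08 Pa, K = 2.604e-05.
Volume removed: V = K·W·L/H = 2.604e-05 · 88.59 · 665.1 / 9.173e+08 = 1.673e-09 m³.
Mean wear depth h = V/A = 1.673e-09 / 1.480e-04 = 1.130e-05 m.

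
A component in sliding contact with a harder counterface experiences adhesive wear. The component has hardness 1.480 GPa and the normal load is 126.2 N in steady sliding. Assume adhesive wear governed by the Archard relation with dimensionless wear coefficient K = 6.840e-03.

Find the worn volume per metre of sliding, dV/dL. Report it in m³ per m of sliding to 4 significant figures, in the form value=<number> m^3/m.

The computation keeps exact precision; intermediate values are shown rounded, and a lone final rounding: 4 significant figures.
Convert: Hardness H = 1.480 GPa = 1.480e+09 Pa.
Restated in SI base units: W = 126.2 N, H = 1.480e+09 Pa, K = 6.840e-03.
Rate of wear dV/dL = K·W/H (independent of L): 6.840e-03 · 126.2 / 1.480e+09 = 5.832e-10 m³/m.

value=5.832e-10 m^3/m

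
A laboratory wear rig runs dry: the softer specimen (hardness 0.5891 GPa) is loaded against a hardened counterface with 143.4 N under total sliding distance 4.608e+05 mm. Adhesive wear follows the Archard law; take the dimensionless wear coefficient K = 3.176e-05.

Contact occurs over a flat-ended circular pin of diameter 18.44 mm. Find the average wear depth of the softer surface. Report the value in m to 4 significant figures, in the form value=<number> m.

value=1.334e-05 m

Shown intermediates are rounded — all arithmetic carries full float precision; a single final rounding, at four significant digits.
Distance covered L = 4.608e+05 mm = 460.8 m.
Hardness H = 0.5891 GPa = 5.891e+08 Pa.
Pin diameter d = 18.44 mm = 0.01844 m. Contact area A = π·d²/4 = π·(0.01844 m)²/4 = 2.671e-04 m².
As SI base values: W = 143.4 N, H = 5.891e+08 Pa, K = 3.176e-05.
Worn volume V = K·W·L/H = 3.176e-05 · 143.4 · 460.8 / 5.891e+08 = 3.562e-09 m³.
Average depth h = V/A = 3.562e-09 / 2.671e-04 = 1.334e-05 m.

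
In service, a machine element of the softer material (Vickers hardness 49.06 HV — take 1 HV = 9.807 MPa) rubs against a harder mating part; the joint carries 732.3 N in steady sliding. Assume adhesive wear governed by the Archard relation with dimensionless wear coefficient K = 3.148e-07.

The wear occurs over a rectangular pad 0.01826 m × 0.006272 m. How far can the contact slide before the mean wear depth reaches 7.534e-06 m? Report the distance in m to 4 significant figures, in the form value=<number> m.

Intermediate values are printed rounded — all arithmetic carries full float precision — rounded just once to four significant digits.
Hardness H = 49.06 HV × 9.807 MPa/HV = 481.1 MPa = 4.811e+08 Pa.
Contact area A = 0.01826 m × 0.006272 m = 1.145e-04 m².
Collected in SI base units: W = 732.3 N, H = 4.811e+08 Pa, K = 3.148e-07.
Permissible volume V_lim = h_lim·A = 7.534e-06 · 1.145e-04 = 8.628e-10 m³.
Inverting, life L = V_lim·H/(K·W) = 8.628e-10 · 4.811e+08 / (3.148e-07 · 732.3) = 1801 m.

value=1801 m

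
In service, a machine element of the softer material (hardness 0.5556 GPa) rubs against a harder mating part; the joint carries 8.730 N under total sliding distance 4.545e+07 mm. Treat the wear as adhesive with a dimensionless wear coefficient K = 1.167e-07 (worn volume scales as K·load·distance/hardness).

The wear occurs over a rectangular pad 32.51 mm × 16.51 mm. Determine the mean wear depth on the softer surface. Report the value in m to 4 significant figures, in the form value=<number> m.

Intermediates are shown rounded; all arithmetic runs at full float precision. Rounded just once, at four significant digits.
Path length L = 4.545e+07 mm = 4.545e+04 m.
Hardness H = 0.5556 GPa = 5.556e+08 Pa.
Pad sides 32.51 mm × 16.51 mm = 0.03251 m × 0.01651 m. Contact area A = 0.03251 m × 0.01651 m = 5.367e-04 m².
Collected in SI base units: W = 8.730 N, H = 5.556e+08 Pa, K = 1.167e-07.
Archard volume V = K·W·L/H = 1.167e-07 · 8.730 · 4.545e+04 / 5.556e+08 = 8.334e-11 m³.
Depth h = V/A = 8.334e-11 / 5.367e-04 = 1.553e-07 m.

value=1.553e-07 m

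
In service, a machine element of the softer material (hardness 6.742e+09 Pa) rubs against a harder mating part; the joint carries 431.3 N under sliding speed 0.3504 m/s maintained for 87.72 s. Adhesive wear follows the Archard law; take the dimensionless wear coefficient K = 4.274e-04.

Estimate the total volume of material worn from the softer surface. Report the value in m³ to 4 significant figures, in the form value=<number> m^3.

value=8.404e-10 m^3

All working math runs at exact precision — the intermediates appear rounded, and a single final rounding: four significant figures.
Path length L = v·t = 0.3504 m/s × 87.72 s = 30.74 m.
As SI base values: W = 431.3 N, H = 6.742e+09 Pa, K = 4.274e-04.
By Archard's law, V = K·W·L/H = 4.274e-04 · 431.3 · 30.74 / 6.742e+09 = 8.404e-10 m³.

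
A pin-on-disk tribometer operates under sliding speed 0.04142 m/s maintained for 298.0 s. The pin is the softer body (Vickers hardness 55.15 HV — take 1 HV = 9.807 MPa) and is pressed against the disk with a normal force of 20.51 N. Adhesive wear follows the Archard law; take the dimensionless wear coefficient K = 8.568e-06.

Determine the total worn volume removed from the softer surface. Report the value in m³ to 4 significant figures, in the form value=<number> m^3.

Quoted intermediates are rounded, and all working math maintains exact precision. Rounded just once: four significant figures.
Convert: The distance L = v·t = 0.04142 m/s × 298.0 s = 12.34 m.
Convert: Hardness H = 55.15 HV × 9.807 MPa/HV = 540.9 MPa = 5.409e+08 Pa.
As SI base values: W = 20.51 N, H = 5.409e+08 Pa, K = 8.568e-06.
Volume removed: V = K·W·L/H = 8.568e-06 · 20.51 · 12.34 / 5.409e+08 = 4.010e-12 m³.

value=4.010e-12 m^3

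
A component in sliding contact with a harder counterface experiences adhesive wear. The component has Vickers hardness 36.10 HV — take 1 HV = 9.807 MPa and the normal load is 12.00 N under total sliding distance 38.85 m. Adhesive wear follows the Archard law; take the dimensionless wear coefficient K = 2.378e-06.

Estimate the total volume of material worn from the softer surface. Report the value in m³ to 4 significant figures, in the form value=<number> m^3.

value=3.131e-12 m^3

Printed values are rounded — each operation carries full precision — a single final rounding to four significant digits.
Hardness H = 36.10 HV × 9.807 MPa/HV = 354.0 MPa = 3.540e+08 Pa.
Collected in SI base units: W = 12.00 N, H = 3.540e+08 Pa, K = 2.378e-06.
Apply Archard: V = K·W·L/H = 2.378e-06 · 12.00 · 38.85 / 3.540e+08 = 3.131e-12 m³.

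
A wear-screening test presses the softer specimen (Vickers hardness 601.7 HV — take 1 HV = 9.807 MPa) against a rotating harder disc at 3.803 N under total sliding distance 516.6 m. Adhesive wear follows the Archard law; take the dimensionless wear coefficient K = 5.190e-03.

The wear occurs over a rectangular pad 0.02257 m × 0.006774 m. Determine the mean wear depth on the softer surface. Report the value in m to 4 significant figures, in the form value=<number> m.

Intermediates are shown rounded, and each operation keeps exact precision, and one last rounding, at four significant figures.
Convert: Hardness H = 601.7 HV × 9.807 MPa/HV = 5901 MPa = 5.901e+09 Pa.
Convert: Contact area A = 0.02257 m × 0.006774 m = 1.529e-04 m².
Restated in SI base units: W = 3.803 N, H = 5.901e+09 Pa, K = 5.190e-03.
Worn volume V = K·W·L/H = 5.190e-03 · 3.803 · 516.6 / 5.901e+09 = 1.728e-09 m³.
Wear depth h = V/A = 1.728e-09 / 1.529e-04 = 1.130e-05 m.

value=1.130e-05 m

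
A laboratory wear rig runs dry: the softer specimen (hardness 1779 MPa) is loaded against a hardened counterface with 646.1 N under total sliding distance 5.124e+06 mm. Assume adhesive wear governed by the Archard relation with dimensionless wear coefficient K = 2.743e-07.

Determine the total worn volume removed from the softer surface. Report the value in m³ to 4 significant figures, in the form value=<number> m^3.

Intermediate values are displayed rounded. The algebra keeps exact precision. Rounded just once to four significant figures.
Convert: Sliding distance L = 5.124e+06 mm = 5124 m.
Convert: Hardness H = 1779 MPa = 1.779e+09 Pa.
In SI base units: W = 646.1 N, H = 1.779e+09 Pa, K = 2.743e-07.
Volume removed: V = K·W·L/H = 2.743e-07 · 646.1 · 5124 / 1.779e+09 = 5.105e-10 m³.

value=5.105e-10 m^3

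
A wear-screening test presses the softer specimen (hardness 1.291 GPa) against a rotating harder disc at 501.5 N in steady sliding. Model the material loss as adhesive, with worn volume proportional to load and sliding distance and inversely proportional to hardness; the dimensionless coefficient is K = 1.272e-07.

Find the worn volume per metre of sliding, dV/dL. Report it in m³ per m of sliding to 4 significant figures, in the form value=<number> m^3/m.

Printed values are rounded, and the algebra holds full precision — rounded just once, at four significant figures.
Convert: Hardness H = 1.291 GPa = 1.291e+09 Pa.
Expressed in SI base units: W = 501.5 N, H = 1.291e+09 Pa, K = 1.272e-07.
Sliding wear rate dV/dL = K·W/H: 1.272e-07 · 501.5 / 1.291e+09 = 4.941e-14 m³/m.

value=4.941e-14 m^3/m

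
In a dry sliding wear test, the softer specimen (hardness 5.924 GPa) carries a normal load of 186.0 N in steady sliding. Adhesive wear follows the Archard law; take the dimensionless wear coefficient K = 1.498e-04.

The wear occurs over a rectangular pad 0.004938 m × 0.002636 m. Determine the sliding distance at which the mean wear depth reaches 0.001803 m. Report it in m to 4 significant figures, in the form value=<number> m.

The computation holds full float precision. Intermediates are printed rounded. Rounded once at the end, at four significant figures.
Convert: Hardness H = 5.924 GPa = 5.924e+09 Pa.
Convert: Contact area A = 0.004938 m × 0.002636 m = 1.302e-05 m².
Collected in SI base units: W = 186.0 N, H = 5.924e+09 Pa, K = 1.498e-04.
Volume at the limit: V_lim = h_lim·A = 0.001803 · 1.302e-05 = 2.347e-08 m³.
Inverting, life L = V_lim·H/(K·W) = 2.347e-08 · 5.924e+09 / (1.498e-04 · 186.0) = 4990 m.

value=4990 m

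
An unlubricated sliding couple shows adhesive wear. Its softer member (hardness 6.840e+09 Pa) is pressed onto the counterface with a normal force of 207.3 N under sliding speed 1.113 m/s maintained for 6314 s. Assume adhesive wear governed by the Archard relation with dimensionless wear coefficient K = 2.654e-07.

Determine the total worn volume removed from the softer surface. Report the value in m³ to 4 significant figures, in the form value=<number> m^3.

All working math holds full float precision. Intermediates are displayed rounded — one last rounding to four significant figures.
Convert: Path length L = v·t = 1.113 m/s × 6314 s = 7027 m.
As SI base values: W = 207.3 N, H = 6.840e+09 Pa, K = 2.654e-07.
Archard relation: V = K·W·L/H = 2.654e-07 · 207.3 · 7027 / 6.840e+09 = 5.653e-11 m³.

value=5.653e-11 m^3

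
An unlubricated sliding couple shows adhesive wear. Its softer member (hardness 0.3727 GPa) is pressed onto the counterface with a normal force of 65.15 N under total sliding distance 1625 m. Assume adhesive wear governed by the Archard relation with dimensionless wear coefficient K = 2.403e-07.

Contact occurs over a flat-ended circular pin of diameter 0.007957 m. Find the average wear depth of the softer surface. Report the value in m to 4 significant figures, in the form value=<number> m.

The intermediates are shown rounded. The computation runs at exact precision, and rounded once at the end: four significant digits.
Hardness H = 0.3727 GPa = 3.727e+08 Pa.
Contact area A = π·d²/4 = π·(0.007957 m)²/4 = 4.973e-05 m².
Restated in SI base units: W = 65.15 N, H = 3.727e+08 Pa, K = 2.403e-07.
Worn volume V = K·W·L/H = 2.403e-07 · 65.15 · 1625 / 3.727e+08 = 6.826e-11 m³.
Mean wear depth h = V/A = 6.826e-11 / 4.973e-05 = 1.373e-06 m.

value=1.373e-06 m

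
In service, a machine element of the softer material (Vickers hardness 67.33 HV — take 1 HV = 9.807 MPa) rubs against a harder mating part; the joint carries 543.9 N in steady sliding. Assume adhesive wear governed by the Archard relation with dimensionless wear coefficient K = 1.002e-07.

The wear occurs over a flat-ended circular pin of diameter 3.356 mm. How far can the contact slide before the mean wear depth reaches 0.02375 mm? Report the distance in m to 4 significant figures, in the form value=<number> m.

value=2545 m

Intermediate values are printed rounded. The computation keeps full float precision — a single final rounding: four significant digits.
Convert: Hardness H = 67.33 HV × 9.807 MPa/HV = 660.3 MPa = 6.603e+08 Pa.
Convert: Pin diameter d = 3.356 mm = 0.003356 m. Contact area A = π·d²/4 = π·(0.003356 m)²/4 = 8.846e-06 m².
Convert: Depth limit h_lim = 0.02375 mm = 2.375e-05 m.
As SI base values: W = 543.9 N, H = 6.603e+08 Pa, K = 1.002e-07.
Wearable volume V_lim = h_lim·A = 2.375e-05 · 8.846e-06 = 2.101e-10 m³.
Thus life L = V_lim·H/(K·W) = 2.101e-10 · 6.603e+08 / (1.002e-07 · 543.9) = 2545 m.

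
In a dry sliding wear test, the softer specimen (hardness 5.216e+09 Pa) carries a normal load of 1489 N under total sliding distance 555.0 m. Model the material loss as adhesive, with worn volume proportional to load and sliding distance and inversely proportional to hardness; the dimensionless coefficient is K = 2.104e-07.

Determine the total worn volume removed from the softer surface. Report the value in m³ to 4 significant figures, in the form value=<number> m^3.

Each operation keeps exact precision — displayed values are rounded; rounded once at the end to four significant digits.
Collected in SI base units: W = 1489 N, H = 5.216e+09 Pa, K = 2.104e-07.
Worn volume V = K·W·L/H = 2.104e-07 · 1489 · 555.0 / 5.216e+09 = 3.333e-11 m³.

value=3.333e-11 m^3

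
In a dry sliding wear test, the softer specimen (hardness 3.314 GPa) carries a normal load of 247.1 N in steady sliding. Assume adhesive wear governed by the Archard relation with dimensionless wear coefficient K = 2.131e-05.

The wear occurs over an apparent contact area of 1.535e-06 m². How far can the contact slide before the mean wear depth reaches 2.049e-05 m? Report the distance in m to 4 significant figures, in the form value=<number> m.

value=19.79 m

Each operation keeps exact precision; intermediates appear rounded. Rounded once at the end, at 4 significant figures.
Hardness H = 3.314 GPa = 3.314e+09 Pa.
As SI base values: W = 247.1 N, H = 3.314e+09 Pa, K = 2.131e-05.
At the depth limit, V_lim = h_lim·A = 2.049e-05 · 1.535e-06 = 3.145e-11 m³.
So the life L = V_lim·H/(K·W) = 3.145e-11 · 3.314e+09 / (2.131e-05 · 247.1) = 19.79 m.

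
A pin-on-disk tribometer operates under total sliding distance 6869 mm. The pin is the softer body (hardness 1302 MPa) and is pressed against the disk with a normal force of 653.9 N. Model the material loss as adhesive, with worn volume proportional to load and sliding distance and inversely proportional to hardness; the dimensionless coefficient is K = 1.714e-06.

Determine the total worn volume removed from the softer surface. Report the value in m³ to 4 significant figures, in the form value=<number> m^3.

value=5.913e-12 m^3

Intermediate values appear rounded, and every step runs at full precision; rounded once at the end: four significant figures.
Path length L = 6869 mm = 6.869 m.
Hardness H = 1302 MPa = 1.302e+09 Pa.
In SI base units, W = 653.9 N, H = 1.302e+09 Pa, K = 1.714e-06.
Apply Archard: V = K·W·L/H = 1.714e-06 · 653.9 · 6.869 / 1.302e+09 = 5.913e-12 m³.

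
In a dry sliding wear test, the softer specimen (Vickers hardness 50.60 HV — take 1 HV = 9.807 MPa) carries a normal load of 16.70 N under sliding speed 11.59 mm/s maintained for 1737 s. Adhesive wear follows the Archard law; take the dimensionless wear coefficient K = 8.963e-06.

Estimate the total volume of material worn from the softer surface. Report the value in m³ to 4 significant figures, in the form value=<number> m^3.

value=6.072e-12 m^3

Printed values are rounded; all working math keeps exact precision, and a lone final rounding to four significant figures.
Convert: Sliding speed v = 11.59 mm/s = 0.01159 m/s. Distance covered L = v·t = 0.01159 m/s × 1737 s = 20.13 m.
Convert: Hardness H = 50.60 HV × 9.807 MPa/HV = 496.2 MPa = 4.962e+08 Pa.
SI base units throughout: W = 16.70 N, H = 4.962e+08 Pa, K = 8.963e-06.
Archard volume V = K·W·L/H = 8.963e-06 · 16.70 · 20.13 / 4.962e+08 = 6.072e-12 m³.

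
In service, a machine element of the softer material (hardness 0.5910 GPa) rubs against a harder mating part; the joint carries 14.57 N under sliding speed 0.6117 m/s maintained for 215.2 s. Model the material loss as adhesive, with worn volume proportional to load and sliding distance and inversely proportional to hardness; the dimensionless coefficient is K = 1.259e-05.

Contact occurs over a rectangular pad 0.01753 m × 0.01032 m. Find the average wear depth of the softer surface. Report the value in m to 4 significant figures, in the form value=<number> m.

Intermediates are displayed rounded, and the computation maintains exact precision, and a lone final rounding: four significant digits.
Distance L = v·t = 0.6117 m/s × 215.2 s = 131.6 m.
Hardness H = 0.5910 GPa = 5.910e+08 Pa.
Contact area A = 0.01753 m × 0.01032 m = 1.809e-04 m².
Working in SI base units: W = 14.57 N, H = 5.910e+08 Pa, K = 1.259e-05.
Apply Archard: V = K·W·L/H = 1.259e-05 · 14.57 · 131.6 / 5.910e+08 = 4.086e-11 m³.
Mean wear depth h = V/A = 4.086e-11 / 1.809e-04 = 2.258e-07 m.

value=2.258e-07 m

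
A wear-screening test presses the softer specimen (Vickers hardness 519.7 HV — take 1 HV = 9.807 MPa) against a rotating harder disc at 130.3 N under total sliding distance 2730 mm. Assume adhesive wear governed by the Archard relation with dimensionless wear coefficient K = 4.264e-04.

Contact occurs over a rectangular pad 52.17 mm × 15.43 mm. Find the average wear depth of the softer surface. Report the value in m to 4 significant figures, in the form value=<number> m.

Every step carries exact precision; the intermediates are displayed rounded; rounded once at the end: four significant figures.
Convert: Distance covered L = 2730 mm = 2.730 m.
Convert: Hardness H = 519.7 HV × 9.807 MPa/HV = 5097 MPa = 5.097e+09 Pa.
Convert: Pad sides 52.17 mm × 15.43 mm = 0.05217 m × 0.01543 m. Contact area A = 0.05217 m × 0.01543 m = 8.050e-04 m².
Collected in SI base units: W = 130.3 N, H = 5.097e+09 Pa, K = 4.264e-04.
Worn volume V = K·W·L/H = 4.264e-04 · 130.3 · 2.730 / 5.097e+09 = 2.976e-11 m³.
Mean wear depth h = V/A = 2.976e-11 / 8.050e-04 = 3.697e-08 m.

value=3.697e-08 m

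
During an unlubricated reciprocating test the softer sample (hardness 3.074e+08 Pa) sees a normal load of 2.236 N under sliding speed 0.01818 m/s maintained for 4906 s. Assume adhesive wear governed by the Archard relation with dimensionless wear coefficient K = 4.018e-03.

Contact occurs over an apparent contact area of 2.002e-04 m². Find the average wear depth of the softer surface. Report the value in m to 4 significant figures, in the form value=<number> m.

value=1.302e-05 m

All arithmetic carries full precision. Intermediates are shown rounded — a lone final rounding: four significant figures.
The distance L = v·t = 0.01818 m/s × 4906 s = 89.19 m.
Expressed in SI base units: W = 2.236 N, H = 3.074e+08 Pa, K = 4.018e-03.
Worn volume V = K·W·L/H = 4.018e-03 · 2.236 · 89.19 / 3.074e+08 = 2.607e-09 m³.
Average depth h = V/A = 2.607e-09 / 2.002e-04 = 1.302e-05 m.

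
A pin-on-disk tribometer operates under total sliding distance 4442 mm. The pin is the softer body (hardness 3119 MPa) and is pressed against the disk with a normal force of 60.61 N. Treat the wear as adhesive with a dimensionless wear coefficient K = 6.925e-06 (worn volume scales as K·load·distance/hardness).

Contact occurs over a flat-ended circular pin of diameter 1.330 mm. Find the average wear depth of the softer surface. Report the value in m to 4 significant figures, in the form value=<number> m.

value=4.303e-07 m

All working math holds exact precision, and shown intermediates are rounded, and a lone final rounding, at 4 significant digits.
Total distance L = 4442 mm = 4.442 m.
Hardness H = 3119 MPa = 3.119e+09 Pa.
Pin diameter d = 1.330 mm = 0.001330 m. Contact area A = π·d²/4 = π·(0.001330 m)²/4 = 1.389e-06 m².
Collected in SI base units: W = 60.61 N, H = 3.119e+09 Pa, K = 6.925e-06.
Worn volume V = K·W·L/H = 6.925e-06 · 60.61 · 4.442 / 3.119e+09 = 5.978e-13 m³.
Depth h = V/A = 5.978e-13 / 1.389e-06 = 4.303e-07 m.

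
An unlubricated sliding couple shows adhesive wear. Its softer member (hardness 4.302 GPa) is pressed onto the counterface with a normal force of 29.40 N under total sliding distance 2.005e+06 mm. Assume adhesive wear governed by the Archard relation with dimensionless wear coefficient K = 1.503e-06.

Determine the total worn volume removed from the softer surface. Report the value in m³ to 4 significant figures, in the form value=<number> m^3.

Each operation maintains full precision, and quoted intermediates are rounded — rounded once at the end to four significant digits.
Sliding distance L = 2.005e+06 mm = 2005 m.
Hardness H = 4.302 GPa = 4.302e+09 Pa.
Restated in SI base units: W = 29.40 N, H = 4.302e+09 Pa, K = 1.503e-06.
Archard volume V = K·W·L/H = 1.503e-06 · 29.40 · 2005 / 4.302e+09 = 2.059e-11 m³.

value=2.059e-11 m^3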